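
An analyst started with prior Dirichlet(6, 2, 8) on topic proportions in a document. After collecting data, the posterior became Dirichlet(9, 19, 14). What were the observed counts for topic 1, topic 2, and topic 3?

For a Dirichlet(α) prior with multinomial counts c, the posterior is Dirichlet(α + c) componentwise.
Counts are posterior − prior componentwise: 9−6=3, 19−2=17, 14−8=6.

counts (3, 17, 6)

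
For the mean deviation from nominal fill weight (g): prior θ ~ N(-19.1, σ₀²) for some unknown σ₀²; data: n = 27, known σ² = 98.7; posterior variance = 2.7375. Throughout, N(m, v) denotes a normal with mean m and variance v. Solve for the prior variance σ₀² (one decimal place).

σ₀² = 10.9

Posterior precision equals prior precision plus data precision: 1/σ_n² = 1/σ₀² + n/σ².
So 1/σ₀² = 1/2.7375 − 27/98.7 = 0.365297 − 0.273556 = 0.091741.
Hence σ₀² = 1/0.091741 ≈ 10.9.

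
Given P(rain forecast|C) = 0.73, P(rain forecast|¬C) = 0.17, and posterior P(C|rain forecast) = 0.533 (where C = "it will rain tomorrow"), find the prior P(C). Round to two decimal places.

Bayes' rule in odds form gives O(C|E) = O(C)·[P(E|C)/P(E|¬C)], hence O(C) = O(C|E)/LR.
Posterior odds = 0.533/(1−0.533) = 1.1413. LR = 0.73/0.17 = 4.2941.
Prior odds = 1.1413/4.2941 = 0.2658, so P(C) = 0.2658/(1+0.2658) ≈ 0.21.

P(C) = 0.21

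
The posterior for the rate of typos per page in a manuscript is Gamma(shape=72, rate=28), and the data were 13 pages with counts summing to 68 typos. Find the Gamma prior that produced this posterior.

Gamma–Poisson conjugacy: posterior shape = α + Σxᵢ, posterior rate = β + n.
So α = 72 − 68 = 4 and β = 28 − 13 = 15.

Gamma(shape=4, rate=15)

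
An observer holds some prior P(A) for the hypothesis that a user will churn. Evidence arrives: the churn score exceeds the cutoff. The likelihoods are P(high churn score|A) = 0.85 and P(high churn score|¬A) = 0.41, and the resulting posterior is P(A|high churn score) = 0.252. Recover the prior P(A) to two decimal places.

Bayes' rule in odds form gives O(A|E) = O(A)·[P(E|A)/P(E|¬A)], hence O(A) = O(A|E)/LR.
Posterior odds = 0.252/(1−0.252) = 0.3369. LR = 0.85/0.41 = 2.0732.
Prior odds = 0.3369/2.0732 = 0.1625, so P(A) = 0.1625/(1+0.1625) ≈ 0.14.

P(A) = 0.14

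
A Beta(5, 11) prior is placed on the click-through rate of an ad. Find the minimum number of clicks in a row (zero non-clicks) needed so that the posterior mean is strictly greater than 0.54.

k = 8

After k clicks and 0 non-clicks the posterior is Beta(5+k, 11), with mean (5+k)/(5+11+k).
Set (5+k)/(16+k) > 0.54 and solve: k > (0.54·16 − 5)/(1 − 0.54) = 7.913.
The smallest integer exceeding 7.913 is 8, and checking k=8: (13)/(24) = 0.5417 > 0.54.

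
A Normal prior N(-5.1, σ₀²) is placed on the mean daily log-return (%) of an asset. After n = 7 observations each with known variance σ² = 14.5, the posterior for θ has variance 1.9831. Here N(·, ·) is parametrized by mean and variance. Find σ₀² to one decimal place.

For the Normal–Normal model with known σ², precisions add: τ_n = τ₀ + n/σ².
So 1/σ₀² = 1/1.9831 − 7/14.5 = 0.504261 − 0.482759 = 0.021502.
Hence σ₀² = 1/0.021502 ≈ 46.5.

σ₀² = 46.5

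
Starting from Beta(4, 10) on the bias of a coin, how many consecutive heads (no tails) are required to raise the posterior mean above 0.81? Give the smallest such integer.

After k heads and 0 tails the posterior is Beta(4+k, 10), with mean (4+k)/(4+10+k).
Set (4+k)/(14+k) > 0.81 and solve: k > (0.81·14 − 4)/(1 − 0.81) = 38.632.
The smallest integer exceeding 38.632 is 39, and checking k=39: (43)/(53) = 0.8113 > 0.81.

k = 39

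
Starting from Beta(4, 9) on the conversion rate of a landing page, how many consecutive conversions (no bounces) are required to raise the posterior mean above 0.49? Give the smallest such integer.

k = 5

After k conversions and 0 bounces the posterior is Beta(4+k, 9), with mean (4+k)/(4+9+k).
Set (4+k)/(13+k) > 0.49 and solve: k > (0.49·13 − 4)/(1 − 0.49) = 4.647.
The smallest integer exceeding 4.647 is 5, and checking k=5: (9)/(18) = 0.5000 > 0.49.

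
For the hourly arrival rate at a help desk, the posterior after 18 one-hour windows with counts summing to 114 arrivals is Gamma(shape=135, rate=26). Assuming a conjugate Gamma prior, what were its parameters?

Gamma(shape=21, rate=8)

Gamma–Poisson conjugacy: posterior shape = α + Σxᵢ, posterior rate = β + n.
So α = 135 − 114 = 21 and β = 26 − 18 = 8.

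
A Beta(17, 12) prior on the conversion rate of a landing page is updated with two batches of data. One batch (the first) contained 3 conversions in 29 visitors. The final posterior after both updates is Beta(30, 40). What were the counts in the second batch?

Because Beta–binomial updating is additive in the counts, the combined data contributed (α_post−α_prior, β_post−β_prior) successes and failures.
Total across both batches: 30−17=13 conversions, 40−12=28 bounces.
Subtract the first batch: 13−3=10 conversions and 28−26=2 bounces.

10 conversions and 2 bounces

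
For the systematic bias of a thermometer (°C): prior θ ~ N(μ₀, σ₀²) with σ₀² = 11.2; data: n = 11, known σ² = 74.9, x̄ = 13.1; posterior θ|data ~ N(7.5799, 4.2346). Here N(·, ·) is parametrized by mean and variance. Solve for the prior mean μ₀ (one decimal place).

With known observation variance, the Normal–Normal posterior has precision τ_n = τ₀ + n/σ² and mean μ_n = (τ₀μ₀ + (n/σ²)x̄)/τ_n.
Here τ₀ = 1/11.2 = 0.089286 and τ_data = 11/74.9 = 0.146862, so τ_n = 0.236148.
Rearranging for μ₀: μ₀ = (μ_n·τ_n − τ_data·x̄)/τ₀ = (7.5799·0.236148 − 0.146862·13.1) / 0.089286 = -0.133914/0.089286 ≈ -1.5.

μ₀ = -1.5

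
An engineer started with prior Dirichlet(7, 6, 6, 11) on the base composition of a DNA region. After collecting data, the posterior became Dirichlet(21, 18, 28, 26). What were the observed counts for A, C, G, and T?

counts (14, 12, 22, 15)

For a Dirichlet(α) prior with multinomial counts c, the posterior is Dirichlet(α + c) componentwise.
Counts are posterior − prior componentwise: 21−7=14, 18−6=12, 28−6=22, 26−11=15.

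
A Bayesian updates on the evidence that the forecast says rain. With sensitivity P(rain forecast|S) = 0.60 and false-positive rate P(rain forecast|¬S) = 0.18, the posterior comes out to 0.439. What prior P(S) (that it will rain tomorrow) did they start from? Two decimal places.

Bayes' rule in odds form gives O(S|E) = O(S)·[P(E|S)/P(E|¬S)], hence O(S) = O(S|E)/LR.
Posterior odds = 0.439/(1−0.439) = 0.7825. LR = 0.60/0.18 = 3.3333.
Prior odds = 0.7825/3.3333 = 0.2348, so P(S) = 0.2348/(1+0.2348) ≈ 0.19.

P(S) = 0.19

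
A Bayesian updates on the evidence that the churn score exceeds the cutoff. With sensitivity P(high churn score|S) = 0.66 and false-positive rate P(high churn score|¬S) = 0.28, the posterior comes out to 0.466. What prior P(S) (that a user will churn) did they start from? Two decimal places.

Bayes' rule in odds form gives O(S|E) = O(S)·[P(E|S)/P(E|¬S)], hence O(S) = O(S|E)/LR.
Posterior odds = 0.466/(1−0.466) = 0.8727. LR = 0.66/0.28 = 2.3571.
Prior odds = 0.8727/2.3571 = 0.3702, so P(S) = 0.3702/(1+0.3702) ≈ 0.27.

P(S) = 0.27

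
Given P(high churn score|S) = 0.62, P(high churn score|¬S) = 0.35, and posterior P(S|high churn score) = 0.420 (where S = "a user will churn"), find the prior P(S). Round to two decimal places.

P(S) = 0.29

Bayes' rule in odds form gives O(S|E) = O(S)·[P(E|S)/P(E|¬S)], hence O(S) = O(S|E)/LR.
Posterior odds = 0.420/(1−0.420) = 0.7241. LR = 0.62/0.35 = 1.7714.
Prior odds = 0.7241/1.7714 = 0.4088, so P(S) = 0.4088/(1+0.4088) ≈ 0.29.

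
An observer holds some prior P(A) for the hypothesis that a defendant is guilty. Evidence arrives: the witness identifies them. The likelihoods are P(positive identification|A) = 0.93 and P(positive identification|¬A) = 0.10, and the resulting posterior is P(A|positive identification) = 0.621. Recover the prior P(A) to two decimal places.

P(A) = 0.15

Bayes' rule in odds form gives O(A|E) = O(A)·[P(E|A)/P(E|¬A)], hence O(A) = O(A|E)/LR.
Posterior odds = 0.621/(1−0.621) = 1.6385. LR = 0.93/0.10 = 9.3000.
Prior odds = 1.6385/9.3000 = 0.1762, so P(A) = 0.1762/(1+0.1762) ≈ 0.15.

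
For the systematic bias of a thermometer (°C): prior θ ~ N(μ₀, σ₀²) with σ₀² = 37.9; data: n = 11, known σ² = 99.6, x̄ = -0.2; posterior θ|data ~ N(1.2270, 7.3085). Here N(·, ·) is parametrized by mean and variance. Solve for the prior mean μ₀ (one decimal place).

μ₀ = 7.2

With known observation variance, the Normal–Normal posterior has precision τ_n = τ₀ + n/σ² and mean μ_n = (τ₀μ₀ + (n/σ²)x̄)/τ_n.
Here τ₀ = 1/37.9 = 0.026385 and τ_data = 11/99.6 = 0.110442, so τ_n = 0.136827.
Rearranging for μ₀: μ₀ = (μ_n·τ_n − τ_data·x̄)/τ₀ = (1.2270·0.136827 − 0.110442·-0.2) / 0.026385 = 0.189975/0.026385 ≈ 7.2.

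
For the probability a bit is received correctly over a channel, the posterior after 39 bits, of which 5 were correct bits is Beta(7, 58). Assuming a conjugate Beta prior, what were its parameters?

Beta is conjugate to the binomial likelihood: posterior = Beta(α+s, β+f).
Subtract the data counts: 7−5=2, 58−34=24.

Beta(2, 24)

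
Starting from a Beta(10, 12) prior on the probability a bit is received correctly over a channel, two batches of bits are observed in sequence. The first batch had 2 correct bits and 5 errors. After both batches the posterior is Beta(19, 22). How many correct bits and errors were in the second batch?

Because Beta–binomial updating is additive in the counts, the combined data contributed (α_post−α_prior, β_post−β_prior) successes and failures.
Total across both batches: 19−10=9 correct bits, 22−12=10 errors.
Subtract the first batch: 9−2=7 correct bits and 10−5=5 errors.

7 correct bits and 5 errors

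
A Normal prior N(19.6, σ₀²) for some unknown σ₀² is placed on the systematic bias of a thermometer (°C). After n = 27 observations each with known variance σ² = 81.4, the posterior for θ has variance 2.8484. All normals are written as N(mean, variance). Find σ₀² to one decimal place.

Posterior precision equals prior precision plus data precision: 1/σ_n² = 1/σ₀² + n/σ².
So 1/σ₀² = 1/2.8484 − 27/81.4 = 0.351074 − 0.331695 = 0.019379.
Hence σ₀² = 1/0.019379 ≈ 51.6.

σ₀² = 51.6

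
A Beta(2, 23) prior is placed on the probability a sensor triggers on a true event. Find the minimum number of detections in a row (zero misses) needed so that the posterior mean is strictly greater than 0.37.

k = 12

After k detections and 0 misses the posterior is Beta(2+k, 23), with mean (2+k)/(2+23+k).
Set (2+k)/(25+k) > 0.37 and solve: k > (0.37·25 − 2)/(1 − 0.37) = 11.508.
The smallest integer exceeding 11.508 is 12.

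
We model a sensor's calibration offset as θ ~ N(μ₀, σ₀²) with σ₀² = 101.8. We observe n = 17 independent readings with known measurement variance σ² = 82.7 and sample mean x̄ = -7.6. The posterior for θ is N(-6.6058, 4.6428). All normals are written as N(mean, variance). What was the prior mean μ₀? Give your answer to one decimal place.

With known observation variance, the Normal–Normal posterior has precision τ_n = τ₀ + n/σ² and mean μ_n = (τ₀μ₀ + (n/σ²)x̄)/τ_n.
Here τ₀ = 1/101.8 = 0.009823 and τ_data = 17/82.7 = 0.205562, so τ_n = 0.215385.
Rearranging for μ₀: μ₀ = (μ_n·τ_n − τ_data·x̄)/τ₀ = (-6.6058·0.215385 − 0.205562·-7.6) / 0.009823 = 0.139481/0.009823 ≈ 14.2.

μ₀ = 14.2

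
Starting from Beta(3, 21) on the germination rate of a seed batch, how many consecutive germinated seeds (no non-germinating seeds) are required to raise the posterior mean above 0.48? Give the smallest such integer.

After k germinated seeds and 0 non-germinating seeds the posterior is Beta(3+k, 21), with mean (3+k)/(3+21+k).
Set (3+k)/(24+k) > 0.48 and solve: k > (0.48·24 − 3)/(1 − 0.48) = 16.385.
The smallest integer exceeding 16.385 is 17, and checking k=17: (20)/(41) = 0.4878 > 0.48.

k = 17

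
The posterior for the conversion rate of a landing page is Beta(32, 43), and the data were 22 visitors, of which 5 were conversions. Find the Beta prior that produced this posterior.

Beta(27, 26)

A Beta(α, β) prior with s successes and f failures in binomial data gives a Beta(α+s, β+f) posterior.
So α = 32 − 5 = 27 and β = 43 − 17 = 26.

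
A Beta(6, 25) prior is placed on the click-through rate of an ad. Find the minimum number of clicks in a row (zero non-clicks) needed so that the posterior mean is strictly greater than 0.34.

After k clicks and 0 non-clicks the posterior is Beta(6+k, 25), with mean (6+k)/(6+25+k).
Set (6+k)/(31+k) > 0.34 and solve: k > (0.34·31 − 6)/(1 − 0.34) = 6.879.
The smallest integer exceeding 6.879 is 7.

k = 7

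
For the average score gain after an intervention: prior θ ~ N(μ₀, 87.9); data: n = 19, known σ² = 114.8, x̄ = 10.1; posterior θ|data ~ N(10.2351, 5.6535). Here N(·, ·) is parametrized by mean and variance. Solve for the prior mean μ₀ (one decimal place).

μ₀ = 12.2

The posterior mean is a precision-weighted average: μ_n = (τ₀μ₀ + τ_data·x̄)/(τ₀+τ_data), with τ₀=1/σ₀² and τ_data=n/σ².
Here τ₀ = 1/87.9 = 0.011377 and τ_data = 19/114.8 = 0.165505, so τ_n = 0.176882.
Rearranging for μ₀: μ₀ = (μ_n·τ_n − τ_data·x̄)/τ₀ = (10.2351·0.176882 − 0.165505·10.1) / 0.011377 = 0.138804/0.011377 ≈ 12.2.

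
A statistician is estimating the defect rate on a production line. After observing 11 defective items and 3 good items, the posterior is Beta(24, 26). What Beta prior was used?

Beta(13, 23)

A Beta(a, b) prior with s successes and f failures in binomial data gives a Beta(a+s, b+f) posterior.
Subtract the data counts: 24−11=13, 26−3=23.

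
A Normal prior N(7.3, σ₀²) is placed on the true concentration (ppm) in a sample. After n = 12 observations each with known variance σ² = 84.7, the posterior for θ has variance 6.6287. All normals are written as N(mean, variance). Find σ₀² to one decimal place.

Posterior precision equals prior precision plus data precision: 1/σ_n² = 1/σ₀² + n/σ².
So 1/σ₀² = 1/6.6287 − 12/84.7 = 0.150859 − 0.141677 = 0.009182.
Hence σ₀² = 1/0.009182 ≈ 108.9.

σ₀² = 108.9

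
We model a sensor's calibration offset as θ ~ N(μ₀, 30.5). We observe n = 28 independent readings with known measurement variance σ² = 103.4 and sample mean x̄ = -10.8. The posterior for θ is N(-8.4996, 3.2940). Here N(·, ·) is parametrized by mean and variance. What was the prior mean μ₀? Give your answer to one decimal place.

The posterior mean is a precision-weighted average: μ_n = (τ₀μ₀ + τ_data·x̄)/(τ₀+τ_data), with τ₀=1/σ₀² and τ_data=n/σ².
Here τ₀ = 1/30.5 = 0.032787 and τ_data = 28/103.4 = 0.270793, so τ_n = 0.303580.
Rearranging for μ₀: μ₀ = (μ_n·τ_n − τ_data·x̄)/τ₀ = (-8.4996·0.303580 − 0.270793·-10.8) / 0.032787 = 0.344256/0.032787 ≈ 10.5.

μ₀ = 10.5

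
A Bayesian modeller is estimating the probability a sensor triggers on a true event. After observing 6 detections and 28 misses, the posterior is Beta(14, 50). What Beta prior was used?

Beta(8, 22)

Under Beta–binomial conjugacy the posterior parameters are (α+s, β+f).
Subtract the data counts: 14−6=8, 50−28=22.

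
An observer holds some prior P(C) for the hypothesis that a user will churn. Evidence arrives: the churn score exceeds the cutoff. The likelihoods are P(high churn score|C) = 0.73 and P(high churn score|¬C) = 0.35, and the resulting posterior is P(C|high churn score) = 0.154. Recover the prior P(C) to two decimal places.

P(C) = 0.08

Bayes' rule in odds form gives O(C|E) = O(C)·[P(E|C)/P(E|¬C)], hence O(C) = O(C|E)/LR.
Posterior odds = 0.154/(1−0.154) = 0.1820. LR = 0.73/0.35 = 2.0857.
Prior odds = 0.1820/2.0857 = 0.0873, so P(C) = 0.0873/(1+0.0873) ≈ 0.08.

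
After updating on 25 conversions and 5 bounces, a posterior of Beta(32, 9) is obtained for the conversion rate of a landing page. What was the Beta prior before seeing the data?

Beta(7, 4)

Beta is conjugate to the binomial likelihood: posterior = Beta(a+s, b+f).
So a = 32 − 25 = 7 and b = 9 − 5 = 4.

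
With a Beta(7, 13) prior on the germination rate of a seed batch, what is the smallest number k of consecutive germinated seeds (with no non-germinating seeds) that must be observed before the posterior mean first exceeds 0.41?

After k germinated seeds and 0 non-germinating seeds the posterior is Beta(7+k, 13), with mean (7+k)/(7+13+k).
Set (7+k)/(20+k) > 0.41 and solve: k > (0.41·20 − 7)/(1 − 0.41) = 2.034.
The smallest integer exceeding 2.034 is 3.

k = 3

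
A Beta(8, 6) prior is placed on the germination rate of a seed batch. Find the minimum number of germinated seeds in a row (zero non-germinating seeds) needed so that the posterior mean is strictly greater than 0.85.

k = 27

After k germinated seeds and 0 non-germinating seeds the posterior is Beta(8+k, 6), with mean (8+k)/(8+6+k).
Set (8+k)/(14+k) > 0.85 and solve: k > (0.85·14 − 8)/(1 − 0.85) = 26.000.
The smallest integer exceeding 26.000 is 27.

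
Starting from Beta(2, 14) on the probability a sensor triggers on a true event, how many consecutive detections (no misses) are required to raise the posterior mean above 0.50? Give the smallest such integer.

After k detections and 0 misses the posterior is Beta(2+k, 14), with mean (2+k)/(2+14+k).
Set (2+k)/(16+k) > 0.50 and solve: k > (0.50·16 − 2)/(1 − 0.50) = 12.000.
The smallest integer exceeding 12.000 is 13.

k = 13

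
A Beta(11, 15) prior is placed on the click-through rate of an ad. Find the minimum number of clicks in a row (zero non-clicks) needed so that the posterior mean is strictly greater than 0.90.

After k clicks and 0 non-clicks the posterior is Beta(11+k, 15), with mean (11+k)/(11+15+k).
Set (11+k)/(26+k) > 0.90 and solve: k > (0.90·26 − 11)/(1 − 0.90) = 124.000.
The smallest integer exceeding 124.000 is 125.

k = 125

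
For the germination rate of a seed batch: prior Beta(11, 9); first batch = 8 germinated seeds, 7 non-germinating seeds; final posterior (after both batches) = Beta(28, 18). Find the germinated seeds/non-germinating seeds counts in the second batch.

9 germinated seeds and 2 non-germinating seeds

Because Beta–binomial updating is additive in the counts, the combined data contributed (α_post−α_prior, β_post−β_prior) successes and failures.
Total across both batches: 28−11=17 germinated seeds, 18−9=9 non-germinating seeds.
Subtract the first batch: 17−8=9 germinated seeds and 9−7=2 non-germinating seeds.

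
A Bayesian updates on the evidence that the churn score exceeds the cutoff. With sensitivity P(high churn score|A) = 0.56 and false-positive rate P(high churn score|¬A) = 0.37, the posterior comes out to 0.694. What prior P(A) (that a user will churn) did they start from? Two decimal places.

Bayes' rule in odds form gives O(A|E) = O(A)·[P(E|A)/P(E|¬A)], hence O(A) = O(A|E)/LR.
Posterior odds = 0.694/(1−0.694) = 2.2680. LR = 0.56/0.37 = 1.5135.
Prior odds = 2.2680/1.5135 = 1.4985, so P(A) = 1.4985/(1+1.4985) ≈ 0.60.

P(A) = 0.60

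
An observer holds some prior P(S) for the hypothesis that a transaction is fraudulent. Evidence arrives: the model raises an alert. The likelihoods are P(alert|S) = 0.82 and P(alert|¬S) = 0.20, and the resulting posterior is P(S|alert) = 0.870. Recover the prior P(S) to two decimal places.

P(S) = 0.62

In odds form, posterior odds = prior odds × likelihood ratio, so prior odds = posterior odds ÷ LR.
Posterior odds = 0.870/(1−0.870) = 6.6923. LR = 0.82/0.20 = 4.1000.
Prior odds = 6.6923/4.1000 = 1.6323, so P(S) = 1.6323/(1+1.6323) ≈ 0.62.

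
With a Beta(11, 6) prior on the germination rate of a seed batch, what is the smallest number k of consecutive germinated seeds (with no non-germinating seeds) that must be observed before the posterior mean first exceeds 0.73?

After k germinated seeds and 0 non-germinating seeds the posterior is Beta(11+k, 6), with mean (11+k)/(11+6+k).
Set (11+k)/(17+k) > 0.73 and solve: k > (0.73·17 − 11)/(1 − 0.73) = 5.222.
The smallest integer exceeding 5.222 is 6.

k = 6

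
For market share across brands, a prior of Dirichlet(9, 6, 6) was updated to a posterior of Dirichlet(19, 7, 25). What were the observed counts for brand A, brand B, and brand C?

For a Dirichlet(α) prior with multinomial counts c, the posterior is Dirichlet(α + c) componentwise.
Counts are posterior − prior componentwise: 19−9=10, 7−6=1, 25−6=19.

counts (10, 1, 19)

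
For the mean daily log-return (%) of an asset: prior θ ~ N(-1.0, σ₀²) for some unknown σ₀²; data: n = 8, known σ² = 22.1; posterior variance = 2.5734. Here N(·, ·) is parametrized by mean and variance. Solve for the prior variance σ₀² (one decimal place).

σ₀² = 37.6

Posterior precision equals prior precision plus data precision: 1/σ_n² = 1/σ₀² + n/σ².
So 1/σ₀² = 1/2.5734 − 8/22.1 = 0.388591 − 0.361991 = 0.026600.
Hence σ₀² = 1/0.026600 ≈ 37.6.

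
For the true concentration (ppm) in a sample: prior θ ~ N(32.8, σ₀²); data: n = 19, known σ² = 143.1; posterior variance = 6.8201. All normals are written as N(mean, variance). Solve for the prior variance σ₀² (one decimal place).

For the Normal–Normal model with known σ², precisions add: τ_n = τ₀ + n/σ².
So 1/σ₀² = 1/6.8201 − 19/143.1 = 0.146625 − 0.132774 = 0.013851.
Hence σ₀² = 1/0.013851 ≈ 72.2.

σ₀² = 72.2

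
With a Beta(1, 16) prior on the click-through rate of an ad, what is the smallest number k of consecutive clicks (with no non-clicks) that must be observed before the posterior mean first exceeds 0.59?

After k clicks and 0 non-clicks the posterior is Beta(1+k, 16), with mean (1+k)/(1+16+k).
Set (1+k)/(17+k) > 0.59 and solve: k > (0.59·17 − 1)/(1 − 0.59) = 22.024.
The smallest integer exceeding 22.024 is 23, and checking k=23: (24)/(40) = 0.6000 > 0.59.

k = 23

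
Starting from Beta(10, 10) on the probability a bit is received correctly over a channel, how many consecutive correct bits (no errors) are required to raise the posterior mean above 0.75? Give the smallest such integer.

After k correct bits and 0 errors the posterior is Beta(10+k, 10), with mean (10+k)/(10+10+k).
Set (10+k)/(20+k) > 0.75 and solve: k > (0.75·20 − 10)/(1 − 0.75) = 20.000.
The smallest integer exceeding 20.000 is 21, and checking k=21: (31)/(41) = 0.7561 > 0.75.

k = 21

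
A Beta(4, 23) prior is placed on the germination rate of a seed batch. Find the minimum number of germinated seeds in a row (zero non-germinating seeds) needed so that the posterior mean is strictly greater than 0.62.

After k germinated seeds and 0 non-germinating seeds the posterior is Beta(4+k, 23), with mean (4+k)/(4+23+k).
Set (4+k)/(27+k) > 0.62 and solve: k > (0.62·27 − 4)/(1 − 0.62) = 33.526.
The smallest integer exceeding 33.526 is 34.

k = 34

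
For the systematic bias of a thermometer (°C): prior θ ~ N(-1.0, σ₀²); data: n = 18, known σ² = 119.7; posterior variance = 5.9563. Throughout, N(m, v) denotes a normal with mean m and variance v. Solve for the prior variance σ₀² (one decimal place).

σ₀² = 57.1

For the Normal–Normal model with known σ², precisions add: τ_n = τ₀ + n/σ².
So 1/σ₀² = 1/5.9563 − 18/119.7 = 0.167889 − 0.150376 = 0.017513.
Hence σ₀² = 1/0.017513 ≈ 57.1.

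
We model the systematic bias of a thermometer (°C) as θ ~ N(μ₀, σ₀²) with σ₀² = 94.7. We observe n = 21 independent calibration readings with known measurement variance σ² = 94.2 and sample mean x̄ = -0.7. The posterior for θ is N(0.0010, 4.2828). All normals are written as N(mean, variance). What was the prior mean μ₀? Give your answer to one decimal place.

The posterior mean is a precision-weighted average: μ_n = (τ₀μ₀ + τ_data·x̄)/(τ₀+τ_data), with τ₀=1/σ₀² and τ_data=n/σ².
Here τ₀ = 1/94.7 = 0.010560 and τ_data = 21/94.2 = 0.222930, so τ_n = 0.233490.
Rearranging for μ₀: μ₀ = (μ_n·τ_n − τ_data·x̄)/τ₀ = (0.0010·0.233490 − 0.222930·-0.7) / 0.010560 = 0.156284/0.010560 ≈ 14.8.

μ₀ = 14.8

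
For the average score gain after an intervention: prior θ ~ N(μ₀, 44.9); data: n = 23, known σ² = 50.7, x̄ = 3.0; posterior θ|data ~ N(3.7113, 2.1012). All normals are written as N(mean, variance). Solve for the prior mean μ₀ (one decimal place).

With known observation variance, the Normal–Normal posterior has precision τ_n = τ₀ + n/σ² and mean μ_n = (τ₀μ₀ + (n/σ²)x̄)/τ_n.
Here τ₀ = 1/44.9 = 0.022272 and τ_data = 23/50.7 = 0.453649, so τ_n = 0.475921.
Rearranging for μ₀: μ₀ = (μ_n·τ_n − τ_data·x̄)/τ₀ = (3.7113·0.475921 − 0.453649·3.0) / 0.022272 = 0.405339/0.022272 ≈ 18.2.

μ₀ = 18.2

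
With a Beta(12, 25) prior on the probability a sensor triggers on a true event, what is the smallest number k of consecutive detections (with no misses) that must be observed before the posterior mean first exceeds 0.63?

k = 31

After k detections and 0 misses the posterior is Beta(12+k, 25), with mean (12+k)/(12+25+k).
Set (12+k)/(37+k) > 0.63 and solve: k > (0.63·37 − 12)/(1 − 0.63) = 30.568.
The smallest integer exceeding 30.568 is 31.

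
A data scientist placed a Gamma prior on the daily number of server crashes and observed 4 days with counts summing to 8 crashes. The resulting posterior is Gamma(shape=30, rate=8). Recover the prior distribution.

Gamma–Poisson conjugacy: posterior shape = α + Σxᵢ, posterior rate = β + n.
So α = 30 − 8 = 22 and β = 8 − 4 = 4.

Gamma(shape=22, rate=4)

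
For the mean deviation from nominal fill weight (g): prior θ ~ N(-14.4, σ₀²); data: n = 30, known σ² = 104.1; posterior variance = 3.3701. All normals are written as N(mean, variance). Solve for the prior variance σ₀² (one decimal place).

Posterior precision equals prior precision plus data precision: 1/σ_n² = 1/σ₀² + n/σ².
So 1/σ₀² = 1/3.3701 − 30/104.1 = 0.296727 − 0.288184 = 0.008543.
Hence σ₀² = 1/0.008543 ≈ 117.1.

σ₀² = 117.1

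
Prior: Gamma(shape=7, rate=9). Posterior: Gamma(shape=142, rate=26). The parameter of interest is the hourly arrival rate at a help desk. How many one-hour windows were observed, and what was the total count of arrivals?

Gamma–Poisson conjugacy: posterior shape = α + Σxᵢ, posterior rate = β + n.
Matching: Σxᵢ = 142 − 7 = 135 and n = 26 − 9 = 17.

n = 17 one-hour windows with total 135 arrivals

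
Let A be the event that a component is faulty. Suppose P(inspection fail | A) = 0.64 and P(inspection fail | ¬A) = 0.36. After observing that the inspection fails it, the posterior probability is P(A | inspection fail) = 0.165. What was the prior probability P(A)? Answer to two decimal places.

P(A) = 0.10

Bayes' rule in odds form gives O(A|E) = O(A)·[P(E|A)/P(E|¬A)], hence O(A) = O(A|E)/LR.
Posterior odds = 0.165/(1−0.165) = 0.1976. LR = 0.64/0.36 = 1.7778.
Prior odds = 0.1976/1.7778 = 0.1111, so P(A) = 0.1111/(1+0.1111) ≈ 0.10.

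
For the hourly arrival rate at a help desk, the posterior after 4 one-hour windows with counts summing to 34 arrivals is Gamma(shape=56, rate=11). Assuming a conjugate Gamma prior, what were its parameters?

Gamma(shape=22, rate=7)

A Gamma(α, β) prior (rate parametrization) on a Poisson rate with n observations summing to S gives posterior Gamma(α+S, β+n).
So α = 56 − 34 = 22 and β = 11 − 4 = 7.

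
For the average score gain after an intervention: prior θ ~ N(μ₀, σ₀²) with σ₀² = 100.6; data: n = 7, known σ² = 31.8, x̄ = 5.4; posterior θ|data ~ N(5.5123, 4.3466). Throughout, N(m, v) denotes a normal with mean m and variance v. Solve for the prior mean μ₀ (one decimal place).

μ₀ = 8.0

The posterior mean is a precision-weighted average: μ_n = (τ₀μ₀ + τ_data·x̄)/(τ₀+τ_data), with τ₀=1/σ₀² and τ_data=n/σ².
Here τ₀ = 1/100.6 = 0.009940 and τ_data = 7/31.8 = 0.220126, so τ_n = 0.230066.
Rearranging for μ₀: μ₀ = (μ_n·τ_n − τ_data·x̄)/τ₀ = (5.5123·0.230066 − 0.220126·5.4) / 0.009940 = 0.079512/0.009940 ≈ 8.0.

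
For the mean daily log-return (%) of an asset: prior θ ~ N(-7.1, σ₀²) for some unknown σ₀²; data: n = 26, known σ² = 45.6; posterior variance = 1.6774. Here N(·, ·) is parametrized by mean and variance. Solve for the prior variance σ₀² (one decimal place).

σ₀² = 38.5

For the Normal–Normal model with known σ², precisions add: τ_n = τ₀ + n/σ².
So 1/σ₀² = 1/1.6774 − 26/45.6 = 0.596161 − 0.570175 = 0.025986.
Hence σ₀² = 1/0.025986 ≈ 38.5.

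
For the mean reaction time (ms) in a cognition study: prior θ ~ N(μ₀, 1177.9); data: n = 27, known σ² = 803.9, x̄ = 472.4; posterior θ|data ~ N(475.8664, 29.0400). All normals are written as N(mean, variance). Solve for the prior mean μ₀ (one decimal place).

The posterior mean is a precision-weighted average: μ_n = (τ₀μ₀ + τ_data·x̄)/(τ₀+τ_data), with τ₀=1/σ₀² and τ_data=n/σ².
Here τ₀ = 1/1177.9 = 0.000849 and τ_data = 27/803.9 = 0.033586, so τ_n = 0.034435.
Rearranging for μ₀: μ₀ = (μ_n·τ_n − τ_data·x̄)/τ₀ = (475.8664·0.034435 − 0.033586·472.4) / 0.000849 = 0.520433/0.000849 ≈ 613.0.

μ₀ = 613.0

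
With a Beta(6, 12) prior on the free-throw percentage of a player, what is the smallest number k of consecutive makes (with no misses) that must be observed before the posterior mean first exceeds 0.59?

k = 12

After k makes and 0 misses the posterior is Beta(6+k, 12), with mean (6+k)/(6+12+k).
Set (6+k)/(18+k) > 0.59 and solve: k > (0.59·18 − 6)/(1 − 0.59) = 11.268.
The smallest integer exceeding 11.268 is 12, and checking k=12: (18)/(30) = 0.6000 > 0.59.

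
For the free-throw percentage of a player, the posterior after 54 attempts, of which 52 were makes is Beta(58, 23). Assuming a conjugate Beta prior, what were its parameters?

Beta(6, 21)

A Beta(a, b) prior with s successes and f failures in binomial data gives a Beta(a+s, b+f) posterior.
So a = 58 − 52 = 6 and b = 23 − 2 = 21.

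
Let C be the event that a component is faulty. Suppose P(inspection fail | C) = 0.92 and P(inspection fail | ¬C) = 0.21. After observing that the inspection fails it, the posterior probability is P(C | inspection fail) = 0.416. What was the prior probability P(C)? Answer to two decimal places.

P(C) = 0.14

In odds form, posterior odds = prior odds × likelihood ratio, so prior odds = posterior odds ÷ LR.
Posterior odds = 0.416/(1−0.416) = 0.7123. LR = 0.92/0.21 = 4.3810.
Prior odds = 0.7123/4.3810 = 0.1626, so P(C) = 0.1626/(1+0.1626) ≈ 0.14.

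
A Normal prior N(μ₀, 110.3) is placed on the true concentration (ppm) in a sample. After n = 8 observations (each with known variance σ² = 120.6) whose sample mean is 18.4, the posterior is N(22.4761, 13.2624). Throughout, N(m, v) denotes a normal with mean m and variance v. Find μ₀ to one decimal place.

μ₀ = 52.3

The posterior mean is a precision-weighted average: μ_n = (τ₀μ₀ + τ_data·x̄)/(τ₀+τ_data), with τ₀=1/σ₀² and τ_data=n/σ².
Here τ₀ = 1/110.3 = 0.009066 and τ_data = 8/120.6 = 0.066335, so τ_n = 0.075401.
Rearranging for μ₀: μ₀ = (μ_n·τ_n − τ_data·x̄)/τ₀ = (22.4761·0.075401 − 0.066335·18.4) / 0.009066 = 0.474156/0.009066 ≈ 52.3.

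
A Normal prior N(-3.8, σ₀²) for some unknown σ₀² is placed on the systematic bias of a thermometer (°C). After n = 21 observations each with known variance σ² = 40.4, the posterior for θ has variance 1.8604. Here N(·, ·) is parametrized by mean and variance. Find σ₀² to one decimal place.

Posterior precision equals prior precision plus data precision: 1/σ_n² = 1/σ₀² + n/σ².
So 1/σ₀² = 1/1.8604 − 21/40.4 = 0.537519 − 0.519802 = 0.017717.
Hence σ₀² = 1/0.017717 ≈ 56.4.

σ₀² = 56.4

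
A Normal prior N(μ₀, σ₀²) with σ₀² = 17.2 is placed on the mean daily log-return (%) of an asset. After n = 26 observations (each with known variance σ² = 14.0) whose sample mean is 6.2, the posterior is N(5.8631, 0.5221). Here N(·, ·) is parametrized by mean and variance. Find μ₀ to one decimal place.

μ₀ = -4.9

The posterior mean is a precision-weighted average: μ_n = (τ₀μ₀ + τ_data·x̄)/(τ₀+τ_data), with τ₀=1/σ₀² and τ_data=n/σ².
Here τ₀ = 1/17.2 = 0.058140 and τ_data = 26/14.0 = 1.857143, so τ_n = 1.915283.
Rearranging for μ₀: μ₀ = (μ_n·τ_n − τ_data·x̄)/τ₀ = (5.8631·1.915283 − 1.857143·6.2) / 0.058140 = -0.284791/0.058140 ≈ -4.9.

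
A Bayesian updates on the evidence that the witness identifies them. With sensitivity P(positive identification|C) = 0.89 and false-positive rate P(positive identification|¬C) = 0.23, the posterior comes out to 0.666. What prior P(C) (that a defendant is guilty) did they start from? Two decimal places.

P(C) = 0.34

In odds form, posterior odds = prior odds × likelihood ratio, so prior odds = posterior odds ÷ LR.
Posterior odds = 0.666/(1−0.666) = 1.9940. LR = 0.89/0.23 = 3.8696.
Prior odds = 1.9940/3.8696 = 0.5153, so P(C) = 0.5153/(1+0.5153) ≈ 0.34.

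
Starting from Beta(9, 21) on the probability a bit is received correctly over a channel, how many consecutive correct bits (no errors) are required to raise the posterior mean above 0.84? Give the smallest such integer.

After k correct bits and 0 errors the posterior is Beta(9+k, 21), with mean (9+k)/(9+21+k).
Set (9+k)/(30+k) > 0.84 and solve: k > (0.84·30 − 9)/(1 − 0.84) = 101.250.
The smallest integer exceeding 101.250 is 102.

k = 102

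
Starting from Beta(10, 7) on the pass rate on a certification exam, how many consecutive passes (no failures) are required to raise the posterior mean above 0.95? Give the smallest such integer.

k = 124

After k passes and 0 failures the posterior is Beta(10+k, 7), with mean (10+k)/(10+7+k).
Set (10+k)/(17+k) > 0.95 and solve: k > (0.95·17 − 10)/(1 − 0.95) = 123.000.
The smallest integer exceeding 123.000 is 124.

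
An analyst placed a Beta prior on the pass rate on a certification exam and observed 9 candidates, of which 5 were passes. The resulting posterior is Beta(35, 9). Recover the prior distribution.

Beta(30, 5)

A Beta(a, b) prior with s successes and f failures in binomial data gives a Beta(a+s, b+f) posterior.
Subtract the data counts: 35−5=30, 9−4=5.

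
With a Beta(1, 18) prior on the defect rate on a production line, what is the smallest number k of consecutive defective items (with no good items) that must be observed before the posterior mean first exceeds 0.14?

After k defective items and 0 good items the posterior is Beta(1+k, 18), with mean (1+k)/(1+18+k).
Set (1+k)/(19+k) > 0.14 and solve: k > (0.14·19 − 1)/(1 − 0.14) = 1.930.
The smallest integer exceeding 1.930 is 2, and checking k=2: (3)/(21) = 0.1429 > 0.14.

k = 2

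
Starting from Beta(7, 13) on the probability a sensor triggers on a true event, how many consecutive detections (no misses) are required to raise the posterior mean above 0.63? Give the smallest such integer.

k = 16

After k detections and 0 misses the posterior is Beta(7+k, 13), with mean (7+k)/(7+13+k).
Set (7+k)/(20+k) > 0.63 and solve: k > (0.63·20 − 7)/(1 − 0.63) = 15.135.
The smallest integer exceeding 15.135 is 16.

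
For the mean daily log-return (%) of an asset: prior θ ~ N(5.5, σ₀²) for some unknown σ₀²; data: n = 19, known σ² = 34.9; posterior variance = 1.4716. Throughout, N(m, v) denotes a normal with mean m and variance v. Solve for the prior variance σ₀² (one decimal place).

For the Normal–Normal model with known σ², precisions add: τ_n = τ₀ + n/σ².
So 1/σ₀² = 1/1.4716 − 19/34.9 = 0.679532 − 0.544413 = 0.135119.
Hence σ₀² = 1/0.135119 ≈ 7.4.

σ₀² = 7.4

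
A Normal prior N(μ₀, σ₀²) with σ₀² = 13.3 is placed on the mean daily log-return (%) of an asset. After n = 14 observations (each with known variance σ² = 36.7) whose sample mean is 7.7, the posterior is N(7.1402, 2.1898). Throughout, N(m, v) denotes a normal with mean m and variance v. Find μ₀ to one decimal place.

μ₀ = 4.3

With known observation variance, the Normal–Normal posterior has precision τ_n = τ₀ + n/σ² and mean μ_n = (τ₀μ₀ + (n/σ²)x̄)/τ_n.
Here τ₀ = 1/13.3 = 0.075188 and τ_data = 14/36.7 = 0.381471, so τ_n = 0.456659.
Rearranging for μ₀: μ₀ = (μ_n·τ_n − τ_data·x̄)/τ₀ = (7.1402·0.456659 − 0.381471·7.7) / 0.075188 = 0.323310/0.075188 ≈ 4.3.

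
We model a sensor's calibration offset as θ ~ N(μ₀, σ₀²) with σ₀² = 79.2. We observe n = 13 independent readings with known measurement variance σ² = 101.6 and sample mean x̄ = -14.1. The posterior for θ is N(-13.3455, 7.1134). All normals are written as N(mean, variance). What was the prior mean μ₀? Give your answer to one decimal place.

μ₀ = -5.7

The posterior mean is a precision-weighted average: μ_n = (τ₀μ₀ + τ_data·x̄)/(τ₀+τ_data), with τ₀=1/σ₀² and τ_data=n/σ².
Here τ₀ = 1/79.2 = 0.012626 and τ_data = 13/101.6 = 0.127953, so τ_n = 0.140579.
Rearranging for μ₀: μ₀ = (μ_n·τ_n − τ_data·x̄)/τ₀ = (-13.3455·0.140579 − 0.127953·-14.1) / 0.012626 = -0.071960/0.012626 ≈ -5.7.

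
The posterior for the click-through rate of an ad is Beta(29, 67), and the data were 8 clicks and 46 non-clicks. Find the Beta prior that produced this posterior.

Beta(21, 21)

Under Beta–binomial conjugacy the posterior parameters are (α+s, β+f).
Subtract the data counts: 29−8=21, 67−46=21.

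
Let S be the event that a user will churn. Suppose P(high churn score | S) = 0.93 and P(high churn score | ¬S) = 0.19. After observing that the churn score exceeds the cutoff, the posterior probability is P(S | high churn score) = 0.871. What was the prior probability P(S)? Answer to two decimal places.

P(S) = 0.58

Bayes' rule in odds form gives O(S|E) = O(S)·[P(E|S)/P(E|¬S)], hence O(S) = O(S|E)/LR.
Posterior odds = 0.871/(1−0.871) = 6.7519. LR = 0.93/0.19 = 4.8947.
Prior odds = 6.7519/4.8947 = 1.3794, so P(S) = 1.3794/(1+1.3794) ≈ 0.58.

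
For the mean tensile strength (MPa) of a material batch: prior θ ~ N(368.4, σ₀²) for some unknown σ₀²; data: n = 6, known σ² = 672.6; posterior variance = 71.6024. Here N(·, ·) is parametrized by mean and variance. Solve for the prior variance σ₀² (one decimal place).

σ₀² = 198.2

For the Normal–Normal model with known σ², precisions add: τ_n = τ₀ + n/σ².
So 1/σ₀² = 1/71.6024 − 6/672.6 = 0.013966 − 0.008921 = 0.005045.
Hence σ₀² = 1/0.005045 ≈ 198.2.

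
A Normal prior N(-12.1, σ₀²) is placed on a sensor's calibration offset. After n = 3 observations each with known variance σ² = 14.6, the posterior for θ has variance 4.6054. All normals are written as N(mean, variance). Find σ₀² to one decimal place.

Posterior precision equals prior precision plus data precision: 1/σ_n² = 1/σ₀² + n/σ².
So 1/σ₀² = 1/4.6054 − 3/14.6 = 0.217136 − 0.205479 = 0.011657.
Hence σ₀² = 1/0.011657 ≈ 85.8.

σ₀² = 85.8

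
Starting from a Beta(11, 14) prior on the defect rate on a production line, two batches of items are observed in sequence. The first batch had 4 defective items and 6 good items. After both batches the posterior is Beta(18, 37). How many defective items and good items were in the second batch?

3 defective items and 17 good items

Because Beta–binomial updating is additive in the counts, the combined data contributed (α_post−α_prior, β_post−β_prior) successes and failures.
Total across both batches: 18−11=7 defective items, 37−14=23 good items.
Subtract the first batch: 7−4=3 defective items and 23−6=17 good items.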